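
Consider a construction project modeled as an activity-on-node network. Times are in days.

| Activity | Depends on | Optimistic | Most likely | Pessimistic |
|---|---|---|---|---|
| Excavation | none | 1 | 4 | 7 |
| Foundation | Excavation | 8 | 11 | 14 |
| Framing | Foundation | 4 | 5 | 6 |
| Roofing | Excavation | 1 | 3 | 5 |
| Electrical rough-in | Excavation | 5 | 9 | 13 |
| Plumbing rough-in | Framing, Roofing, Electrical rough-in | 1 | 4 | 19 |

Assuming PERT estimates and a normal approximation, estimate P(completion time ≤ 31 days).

0.933

te_Excavation = (1 + 4·4 + 7)/6 = 24/6 = 4; σ²_Excavation = ((7−1)/6)² = 1.000
te_Foundation = (8 + 4·11 + 14)/6 = 66/6 = 11; σ²_Foundation = ((14−8)/6)² = 1.000
te_Framing = (4 + 4·5 + 6)/6 = 30/6 = 5; σ²_Framing = ((6−4)/6)² = 0.111
te_Roofing = (1 + 4·3 + 5)/6 = 18/6 = 3; σ²_Roofing = ((5−1)/6)² = 0.444
te_Electrical rough-in = (5 + 4·9 + 13)/6 = 54/6 = 9; σ²_Electrical rough-in = ((13−5)/6)² = 1.778
te_Plumbing rough-in = (1 + 4·4 + 19)/6 = 36/6 = 6; σ²_Plumbing rough-in = ((19−1)/6)² = 9.000

Forward pass:
ES_Excavation = 0; EF_Excavation = 4
ES_Foundation = 4; EF_Foundation = 4+11 = 15
ES_Framing = 15; EF_Framing = 15+5 = 20
ES_Roofing = 4; EF_Roofing = 4+3 = 7
ES_Electrical rough-in = 4; EF_Electrical rough-in = 4+9 = 13
ES_Plumbing rough-in = max(EF_Framing=20, EF_Roofing=7, EF_Electrical rough-in=13) = 20; EF_Plumbing rough-in = 20+6 = 26
Expected project duration μ = 26 days. Critical path: Excavation → Foundation → Framing → Plumbing rough-in.

Variance along critical path = 1.000 + 1.000 + 0.111 + 9.000 = 11.111; σ = √11.111 = 3.333 days.
Z = (31 − 26) / 3.333 = 1.500
P(T ≤ 31) = Φ(1.500) ≈ 0.933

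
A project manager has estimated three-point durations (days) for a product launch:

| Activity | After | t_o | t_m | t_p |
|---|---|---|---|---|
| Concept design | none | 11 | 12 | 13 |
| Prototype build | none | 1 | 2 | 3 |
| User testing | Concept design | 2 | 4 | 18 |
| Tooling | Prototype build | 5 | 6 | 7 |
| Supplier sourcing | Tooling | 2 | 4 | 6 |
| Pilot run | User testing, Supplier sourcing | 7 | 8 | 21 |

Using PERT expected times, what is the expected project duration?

te_Concept design = (11 + 4·12 + 13)/6 = 72/6 = 12
te_Prototype build = (1 + 4·2 + 3)/6 = 12/6 = 2
te_User testing = (2 + 4·4 + 18)/6 = 36/6 = 6
te_Tooling = (5 + 4·6 + 7)/6 = 36/6 = 6
te_Supplier sourcing = (2 + 4·4 + 6)/6 = 24/6 = 4
te_Pilot run = (7 + 4·8 + 21)/6 = 60/6 = 10

Forward pass:
ES_Concept design = 0; EF_Concept design = 12
ES_Prototype build = 0; EF_Prototype build = 2
ES_User testing = 12; EF_User testing = 12+6 = 18
ES_Tooling = 2; EF_Tooling = 2+6 = 8
ES_Supplier sourcing = 8; EF_Supplier sourcing = 8+4 = 12
ES_Pilot run = max(EF_User testing=18, EF_Supplier sourcing=12) = 18; EF_Pilot run = 18+10 = 28
Expected project duration μ = 28 days. Critical path: Concept design → User testing → Pilot run.

28 days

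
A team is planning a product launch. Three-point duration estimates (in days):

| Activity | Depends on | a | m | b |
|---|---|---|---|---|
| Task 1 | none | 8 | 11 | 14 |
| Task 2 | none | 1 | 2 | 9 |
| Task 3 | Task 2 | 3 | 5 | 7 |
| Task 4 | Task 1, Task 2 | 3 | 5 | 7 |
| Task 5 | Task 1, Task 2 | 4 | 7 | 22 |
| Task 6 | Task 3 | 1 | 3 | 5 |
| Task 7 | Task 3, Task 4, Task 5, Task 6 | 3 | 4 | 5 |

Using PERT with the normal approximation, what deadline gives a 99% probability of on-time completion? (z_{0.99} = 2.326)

te_Task 1 = (8 + 4·11 + 14)/6 = 66/6 = 11; σ²_Task 1 = ((14−8)/6)² = 1.000
te_Task 2 = (1 + 4·2 + 9)/6 = 18/6 = 3; σ²_Task 2 = ((9−1)/6)² = 1.778
te_Task 3 = (3 + 4·5 + 7)/6 = 30/6 = 5; σ²_Task 3 = ((7−3)/6)² = 0.444
te_Task 4 = (3 + 4·5 + 7)/6 = 30/6 = 5; σ²_Task 4 = ((7−3)/6)² = 0.444
te_Task 5 = (4 + 4·7 + 22)/6 = 54/6 = 9; σ²_Task 5 = ((22−4)/6)² = 9.000
te_Task 6 = (1 + 4·3 + 5)/6 = 18/6 = 3; σ²_Task 6 = ((5−1)/6)² = 0.444
te_Task 7 = (3 + 4·4 + 5)/6 = 24/6 = 4; σ²_Task 7 = ((5−3)/6)² = 0.111

Forward pass:
ES_Task 1 = 0; EF_Task 1 = 11
ES_Task 2 = 0; EF_Task 2 = 3
ES_Task 3 = 3; EF_Task 3 = 3+5 = 8
ES_Task 4 = max(EF_Task 1=11, EF_Task 2=3) = 11; EF_Task 4 = 11+5 = 16
ES_Task 5 = max(EF_Task 1=11, EF_Task 2=3) = 11; EF_Task 5 = 11+9 = 20
ES_Task 6 = 8; EF_Task 6 = 8+3 = 11
ES_Task 7 = max(EF_Task 3=8, EF_Task 4=16, EF_Task 5=20, EF_Task 6=11) = 20; EF_Task 7 = 20+4 = 24
Expected project duration μ = 24 days. Critical path: Task 1 → Task 5 → Task 7.

Variance along critical path = 1.000 + 9.000 + 0.111 = 10.111; σ = 3.180 days.
D = μ + z·σ = 24 + 2.326·3.180 = 31.4 days

31.4 days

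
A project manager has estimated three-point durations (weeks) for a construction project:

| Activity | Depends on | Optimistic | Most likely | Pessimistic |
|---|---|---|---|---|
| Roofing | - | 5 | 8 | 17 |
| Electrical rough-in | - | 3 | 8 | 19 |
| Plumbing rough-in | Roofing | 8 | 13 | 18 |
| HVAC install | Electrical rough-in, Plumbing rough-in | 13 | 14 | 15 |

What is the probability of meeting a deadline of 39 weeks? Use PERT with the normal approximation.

te_Roofing = (5 + 4·8 + 17)/6 = 54/6 = 9; σ²_Roofing = ((17−5)/6)² = 4.000
te_Electrical rough-in = (3 + 4·8 + 19)/6 = 54/6 = 9; σ²_Electrical rough-in = ((19−3)/6)² = 7.111
te_Plumbing rough-in = (8 + 4·13 + 18)/6 = 78/6 = 13; σ²_Plumbing rough-in = ((18−8)/6)² = 2.778
te_HVAC install = (13 + 4·14 + 15)/6 = 84/6 = 14; σ²_HVAC install = ((15−13)/6)² = 0.111

Forward pass:
ES_Roofing = 0; EF_Roofing = 9
ES_Electrical rough-in = 0; EF_Electrical rough-in = 9
ES_Plumbing rough-in = 9; EF_Plumbing rough-in = 9+13 = 22
ES_HVAC install = max(EF_Electrical rough-in=9, EF_Plumbing rough-in=22) = 22; EF_HVAC install = 22+14 = 36
Expected project duration μ = 36 weeks. Critical path: Roofing → Plumbing rough-in → HVAC install.

Variance along critical path = 4.000 + 2.778 + 0.111 = 6.889; σ = √6.889 = 2.625 weeks.
Z = (39 − 36) / 2.625 = 1.143
P(T ≤ 39) = Φ(1.143) ≈ 0.873

0.873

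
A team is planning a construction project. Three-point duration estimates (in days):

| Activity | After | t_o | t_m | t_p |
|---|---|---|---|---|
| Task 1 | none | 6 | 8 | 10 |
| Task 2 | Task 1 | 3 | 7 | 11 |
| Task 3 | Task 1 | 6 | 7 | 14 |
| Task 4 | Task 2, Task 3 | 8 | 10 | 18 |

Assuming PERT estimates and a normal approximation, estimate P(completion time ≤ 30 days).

te_Task 1 = (6 + 4·8 + 10)/6 = 48/6 = 8; σ²_Task 1 = ((10−6)/6)² = 0.444
te_Task 2 = (3 + 4·7 + 11)/6 = 42/6 = 7; σ²_Task 2 = ((11−3)/6)² = 1.778
te_Task 3 = (6 + 4·7 + 14)/6 = 48/6 = 8; σ²_Task 3 = ((14−6)/6)² = 1.778
te_Task 4 = (8 + 4·10 + 18)/6 = 66/6 = 11; σ²_Task 4 = ((18−8)/6)² = 2.778

Forward pass:
ES_Task 1 = 0; EF_Task 1 = 8
ES_Task 2 = 8; EF_Task 2 = 8+7 = 15
ES_Task 3 = 8; EF_Task 3 = 8+8 = 16
ES_Task 4 = max(EF_Task 2=15, EF_Task 3=16) = 16; EF_Task 4 = 16+11 = 27
Expected project duration μ = 27 days. Critical path: Task 1 → Task 3 → Task 4.

Variance along critical path = 0.444 + 1.778 + 2.778 = 5.000; σ = √5.000 = 2.236 days.
Z = (30 − 27) / 2.236 = 1.342
P(T ≤ 30) = Φ(1.342) ≈ 0.910

0.910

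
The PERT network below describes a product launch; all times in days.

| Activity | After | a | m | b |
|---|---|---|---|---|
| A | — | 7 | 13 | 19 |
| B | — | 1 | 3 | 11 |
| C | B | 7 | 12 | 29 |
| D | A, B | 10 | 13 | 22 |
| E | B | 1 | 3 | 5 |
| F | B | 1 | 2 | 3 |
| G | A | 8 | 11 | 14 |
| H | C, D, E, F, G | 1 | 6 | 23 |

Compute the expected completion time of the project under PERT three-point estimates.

35 days

te_A = (7 + 4·13 + 19)/6 = 78/6 = 13
te_B = (1 + 4·3 + 11)/6 = 24/6 = 4
te_C = (7 + 4·12 + 29)/6 = 84/6 = 14
te_D = (10 + 4·13 + 22)/6 = 84/6 = 14
te_E = (1 + 4·3 + 5)/6 = 18/6 = 3
te_F = (1 + 4·2 + 3)/6 = 12/6 = 2
te_G = (8 + 4·11 + 14)/6 = 66/6 = 11
te_H = (1 + 4·6 + 23)/6 = 48/6 = 8

Forward pass:
ES_A = 0; EF_A = 13
ES_B = 0; EF_B = 4
ES_C = 4; EF_C = 4+14 = 18
ES_D = max(EF_A=13, EF_B=4) = 13; EF_D = 13+14 = 27
ES_E = 4; EF_E = 4+3 = 7
ES_F = 4; EF_F = 4+2 = 6
ES_G = 13; EF_G = 13+11 = 24
ES_H = max(EF_C=18, EF_D=27, EF_E=7, EF_F=6, EF_G=24) = 27; EF_H = 27+8 = 35
Expected project duration μ = 35 days. Critical path: A → D → H.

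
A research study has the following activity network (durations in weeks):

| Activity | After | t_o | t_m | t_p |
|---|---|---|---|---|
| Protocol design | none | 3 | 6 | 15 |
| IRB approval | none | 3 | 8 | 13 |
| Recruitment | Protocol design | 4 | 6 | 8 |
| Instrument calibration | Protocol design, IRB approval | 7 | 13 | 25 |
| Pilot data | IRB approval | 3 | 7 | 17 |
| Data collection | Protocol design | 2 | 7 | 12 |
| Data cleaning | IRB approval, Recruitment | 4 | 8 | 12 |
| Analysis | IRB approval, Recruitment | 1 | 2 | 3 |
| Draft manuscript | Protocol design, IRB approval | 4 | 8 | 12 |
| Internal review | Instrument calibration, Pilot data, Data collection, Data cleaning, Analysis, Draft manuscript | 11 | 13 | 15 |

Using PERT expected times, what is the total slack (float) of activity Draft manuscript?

te_Protocol design = (3 + 4·6 + 15)/6 = 42/6 = 7
te_IRB approval = (3 + 4·8 + 13)/6 = 48/6 = 8
te_Recruitment = (4 + 4·6 + 8)/6 = 36/6 = 6
te_Instrument calibration = (7 + 4·13 + 25)/6 = 84/6 = 14
te_Pilot data = (3 + 4·7 + 17)/6 = 48/6 = 8
te_Data collection = (2 + 4·7 + 12)/6 = 42/6 = 7
te_Data cleaning = (4 + 4·8 + 12)/6 = 48/6 = 8
te_Analysis = (1 + 4·2 + 3)/6 = 12/6 = 2
te_Draft manuscript = (4 + 4·8 + 12)/6 = 48/6 = 8
te_Internal review = (11 + 4·13 + 15)/6 = 78/6 = 13

Forward pass:
ES_Protocol design = 0; EF_Protocol design = 7
ES_IRB approval = 0; EF_IRB approval = 8
ES_Recruitment = 7; EF_Recruitment = 7+6 = 13
ES_Instrument calibration = max(EF_Protocol design=7, EF_IRB approval=8) = 8; EF_Instrument calibration = 8+14 = 22
ES_Pilot data = 8; EF_Pilot data = 8+8 = 16
ES_Data collection = 7; EF_Data collection = 7+7 = 14
ES_Data cleaning = max(EF_IRB approval=8, EF_Recruitment=13) = 13; EF_Data cleaning = 13+8 = 21
ES_Analysis = max(EF_IRB approval=8, EF_Recruitment=13) = 13; EF_Analysis = 13+2 = 15
ES_Draft manuscript = max(EF_Protocol design=7, EF_IRB approval=8) = 8; EF_Draft manuscript = 8+8 = 16
ES_Internal review = max(EF_Instrument calibration=22, EF_Pilot data=16, EF_Data collection=14, EF_Data cleaning=21, EF_Analysis=15, EF_Draft manuscript=16) = 22; EF_Internal review = 22+13 = 35
Expected project duration μ = 35 weeks. Critical path: IRB approval → Instrument calibration → Internal review.

Backward pass:
LF_Internal review = 35; LS_Internal review = 35−13 = 22
LF_Draft manuscript = LS_Internal review = 22; LS_Draft manuscript = 22−8 = 14
LF_Analysis = LS_Internal review = 22; LS_Analysis = 22−2 = 20
LF_Data cleaning = LS_Internal review = 22; LS_Data cleaning = 22−8 = 14
LF_Data collection = LS_Internal review = 22; LS_Data collection = 22−7 = 15
LF_Pilot data = LS_Internal review = 22; LS_Pilot data = 22−8 = 14
LF_Instrument calibration = LS_Internal review = 22; LS_Instrument calibration = 22−14 = 8
LF_Recruitment = min(LS_Data cleaning=14, LS_Analysis=20) = 14; LS_Recruitment = 14−6 = 8
LF_IRB approval = min(LS_Instrument calibration=8, LS_Pilot data=14, LS_Data cleaning=14, LS_Analysis=20, LS_Draft manuscript=14) = 8; LS_IRB approval = 8−8 = 0
LF_Protocol design = min(LS_Recruitment=8, LS_Instrument calibration=8, LS_Data collection=15, LS_Draft manuscript=14) = 8; LS_Protocol design = 8−7 = 1
Slack_Draft manuscript = LS_Draft manuscript − ES_Draft manuscript = 14 − 8 = 6

6 weeks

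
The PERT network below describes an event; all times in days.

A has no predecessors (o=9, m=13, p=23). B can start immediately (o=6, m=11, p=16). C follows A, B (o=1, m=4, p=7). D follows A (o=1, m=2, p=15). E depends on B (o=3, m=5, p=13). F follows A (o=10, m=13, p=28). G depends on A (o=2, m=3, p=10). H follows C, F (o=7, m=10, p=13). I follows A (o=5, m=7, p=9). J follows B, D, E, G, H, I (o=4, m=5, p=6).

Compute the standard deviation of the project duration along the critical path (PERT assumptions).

te_A = (9 + 4·13 + 23)/6 = 84/6 = 14; σ²_A = ((23−9)/6)² = 5.444
te_B = (6 + 4·11 + 16)/6 = 66/6 = 11; σ²_B = ((16−6)/6)² = 2.778
te_C = (1 + 4·4 + 7)/6 = 24/6 = 4; σ²_C = ((7−1)/6)² = 1.000
te_D = (1 + 4·2 + 15)/6 = 24/6 = 4; σ²_D = ((15−1)/6)² = 5.444
te_E = (3 + 4·5 + 13)/6 = 36/6 = 6; σ²_E = ((13−3)/6)² = 2.778
te_F = (10 + 4·13 + 28)/6 = 90/6 = 15; σ²_F = ((28−10)/6)² = 9.000
te_G = (2 + 4·3 + 10)/6 = 24/6 = 4; σ²_G = ((10−2)/6)² = 1.778
te_H = (7 + 4·10 + 13)/6 = 60/6 = 10; σ²_H = ((13−7)/6)² = 1.000
te_I = (5 + 4·7 + 9)/6 = 42/6 = 7; σ²_I = ((9−5)/6)² = 0.444
te_J = (4 + 4·5 + 6)/6 = 30/6 = 5; σ²_J = ((6−4)/6)² = 0.111

Forward pass:
ES_A = 0; EF_A = 14
ES_B = 0; EF_B = 11
ES_C = max(EF_A=14, EF_B=11) = 14; EF_C = 14+4 = 18
ES_D = 14; EF_D = 14+4 = 18
ES_E = 11; EF_E = 11+6 = 17
ES_F = 14; EF_F = 14+15 = 29
ES_G = 14; EF_G = 14+4 = 18
ES_H = max(EF_C=18, EF_F=29) = 29; EF_H = 29+10 = 39
ES_I = 14; EF_I = 14+7 = 21
ES_J = max(EF_B=11, EF_D=18, EF_E=17, EF_G=18, EF_H=39, EF_I=21) = 39; EF_J = 39+5 = 44
Expected project duration μ = 44 days. Critical path: A → F → H → J.

Variance along critical path = 5.444 + 9.000 + 1.000 + 0.111 = 15.556
σ = √15.556 = 3.944 days

3.94 days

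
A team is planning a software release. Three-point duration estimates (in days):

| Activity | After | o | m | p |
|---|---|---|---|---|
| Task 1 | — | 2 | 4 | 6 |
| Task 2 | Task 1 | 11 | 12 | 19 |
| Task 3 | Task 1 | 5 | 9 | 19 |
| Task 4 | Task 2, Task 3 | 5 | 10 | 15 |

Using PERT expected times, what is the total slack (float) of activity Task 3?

te_Task 1 = (2 + 4·4 + 6)/6 = 24/6 = 4
te_Task 2 = (11 + 4·12 + 19)/6 = 78/6 = 13
te_Task 3 = (5 + 4·9 + 19)/6 = 60/6 = 10
te_Task 4 = (5 + 4·10 + 15)/6 = 60/6 = 10

Forward pass:
ES_Task 1 = 0; EF_Task 1 = 4
ES_Task 2 = 4; EF_Task 2 = 4+13 = 17
ES_Task 3 = 4; EF_Task 3 = 4+10 = 14
ES_Task 4 = max(EF_Task 2=17, EF_Task 3=14) = 17; EF_Task 4 = 17+10 = 27
Expected project duration μ = 27 days. Critical path: Task 1 → Task 2 → Task 4.

Backward pass:
LF_Task 4 = 27; LS_Task 4 = 27−10 = 17
LF_Task 3 = LS_Task 4 = 17; LS_Task 3 = 17−10 = 7
LF_Task 2 = LS_Task 4 = 17; LS_Task 2 = 17−13 = 4
LF_Task 1 = min(LS_Task 2=4, LS_Task 3=7) = 4; LS_Task 1 = 4−4 = 0
Slack_Task 3 = LS_Task 3 − ES_Task 3 = 7 − 4 = 3

3 days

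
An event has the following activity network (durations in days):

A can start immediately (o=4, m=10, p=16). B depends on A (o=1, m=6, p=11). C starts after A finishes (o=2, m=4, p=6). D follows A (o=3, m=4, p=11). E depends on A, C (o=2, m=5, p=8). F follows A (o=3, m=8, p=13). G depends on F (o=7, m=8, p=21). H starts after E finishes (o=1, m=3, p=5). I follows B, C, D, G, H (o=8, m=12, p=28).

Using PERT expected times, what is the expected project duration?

42 days

te_A = (4 + 4·10 + 16)/6 = 60/6 = 10
te_B = (1 + 4·6 + 11)/6 = 36/6 = 6
te_C = (2 + 4·4 + 6)/6 = 24/6 = 4
te_D = (3 + 4·4 + 11)/6 = 30/6 = 5
te_E = (2 + 4·5 + 8)/6 = 30/6 = 5
te_F = (3 + 4·8 + 13)/6 = 48/6 = 8
te_G = (7 + 4·8 + 21)/6 = 60/6 = 10
te_H = (1 + 4·3 + 5)/6 = 18/6 = 3
te_I = (8 + 4·12 + 28)/6 = 84/6 = 14

Forward pass:
ES_A = 0; EF_A = 10
ES_B = 10; EF_B = 10+6 = 16
ES_C = 10; EF_C = 10+4 = 14
ES_D = 10; EF_D = 10+5 = 15
ES_E = max(EF_A=10, EF_C=14) = 14; EF_E = 14+5 = 19
ES_F = 10; EF_F = 10+8 = 18
ES_G = 18; EF_G = 18+10 = 28
ES_H = 19; EF_H = 19+3 = 22
ES_I = max(EF_B=16, EF_C=14, EF_D=15, EF_G=28, EF_H=22) = 28; EF_I = 28+14 = 42
Expected project duration μ = 42 days. Critical path: A → F → G → I.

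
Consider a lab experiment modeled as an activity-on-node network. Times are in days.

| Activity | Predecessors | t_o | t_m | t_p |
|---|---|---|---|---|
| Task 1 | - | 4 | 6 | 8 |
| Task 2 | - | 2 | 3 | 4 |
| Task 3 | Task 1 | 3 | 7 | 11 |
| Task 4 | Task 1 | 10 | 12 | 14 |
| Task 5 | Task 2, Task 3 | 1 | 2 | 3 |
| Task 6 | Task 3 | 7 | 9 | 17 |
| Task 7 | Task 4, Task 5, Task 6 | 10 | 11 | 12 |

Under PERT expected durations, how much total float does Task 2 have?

18 days

te_Task 1 = (4 + 4·6 + 8)/6 = 36/6 = 6
te_Task 2 = (2 + 4·3 + 4)/6 = 18/6 = 3
te_Task 3 = (3 + 4·7 + 11)/6 = 42/6 = 7
te_Task 4 = (10 + 4·12 + 14)/6 = 72/6 = 12
te_Task 5 = (1 + 4·2 + 3)/6 = 12/6 = 2
te_Task 6 = (7 + 4·9 + 17)/6 = 60/6 = 10
te_Task 7 = (10 + 4·11 + 12)/6 = 66/6 = 11

Forward pass:
ES_Task 1 = 0; EF_Task 1 = 6
ES_Task 2 = 0; EF_Task 2 = 3
ES_Task 3 = 6; EF_Task 3 = 6+7 = 13
ES_Task 4 = 6; EF_Task 4 = 6+12 = 18
ES_Task 5 = max(EF_Task 2=3, EF_Task 3=13) = 13; EF_Task 5 = 13+2 = 15
ES_Task 6 = 13; EF_Task 6 = 13+10 = 23
ES_Task 7 = max(EF_Task 4=18, EF_Task 5=15, EF_Task 6=23) = 23; EF_Task 7 = 23+11 = 34
Expected project duration μ = 34 days. Critical path: Task 1 → Task 3 → Task 6 → Task 7.

Backward pass:
LF_Task 7 = 34; LS_Task 7 = 34−11 = 23
LF_Task 6 = LS_Task 7 = 23; LS_Task 6 = 23−10 = 13
LF_Task 5 = LS_Task 7 = 23; LS_Task 5 = 23−2 = 21
LF_Task 4 = LS_Task 7 = 23; LS_Task 4 = 23−12 = 11
LF_Task 3 = min(LS_Task 5=21, LS_Task 6=13) = 13; LS_Task 3 = 13−7 = 6
LF_Task 2 = LS_Task 5 = 21; LS_Task 2 = 21−3 = 18
LF_Task 1 = min(LS_Task 3=6, LS_Task 4=11) = 6; LS_Task 1 = 6−6 = 0
Slack_Task 2 = LS_Task 2 − ES_Task 2 = 18 − 0 = 18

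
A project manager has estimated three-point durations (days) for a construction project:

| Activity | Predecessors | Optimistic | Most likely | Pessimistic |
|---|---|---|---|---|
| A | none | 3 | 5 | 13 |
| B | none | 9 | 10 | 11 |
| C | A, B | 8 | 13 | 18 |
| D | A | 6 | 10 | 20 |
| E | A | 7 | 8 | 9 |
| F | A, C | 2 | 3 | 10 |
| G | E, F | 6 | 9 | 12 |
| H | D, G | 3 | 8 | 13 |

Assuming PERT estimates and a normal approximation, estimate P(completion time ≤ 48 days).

0.916

te_A = (3 + 4·5 + 13)/6 = 36/6 = 6; σ²_A = ((13−3)/6)² = 2.778
te_B = (9 + 4·10 + 11)/6 = 60/6 = 10; σ²_B = ((11−9)/6)² = 0.111
te_C = (8 + 4·13 + 18)/6 = 78/6 = 13; σ²_C = ((18−8)/6)² = 2.778
te_D = (6 + 4·10 + 20)/6 = 66/6 = 11; σ²_D = ((20−6)/6)² = 5.444
te_E = (7 + 4·8 + 9)/6 = 48/6 = 8; σ²_E = ((9−7)/6)² = 0.111
te_F = (2 + 4·3 + 10)/6 = 24/6 = 4; σ²_F = ((10−2)/6)² = 1.778
te_G = (6 + 4·9 + 12)/6 = 54/6 = 9; σ²_G = ((12−6)/6)² = 1.000
te_H = (3 + 4·8 + 13)/6 = 48/6 = 8; σ²_H = ((13−3)/6)² = 2.778

Forward pass:
ES_A = 0; EF_A = 6
ES_B = 0; EF_B = 10
ES_C = max(EF_A=6, EF_B=10) = 10; EF_C = 10+13 = 23
ES_D = 6; EF_D = 6+11 = 17
ES_E = 6; EF_E = 6+8 = 14
ES_F = max(EF_A=6, EF_C=23) = 23; EF_F = 23+4 = 27
ES_G = max(EF_E=14, EF_F=27) = 27; EF_G = 27+9 = 36
ES_H = max(EF_D=17, EF_G=36) = 36; EF_H = 36+8 = 44
Expected project duration μ = 44 days. Critical path: B → C → F → G → H.

Variance along critical path = 0.111 + 2.778 + 1.778 + 1.000 + 2.778 = 8.444; σ = √8.444 = 2.906 days.
Z = (48 − 44) / 2.906 = 1.376
P(T ≤ 48) = Φ(1.376) ≈ 0.916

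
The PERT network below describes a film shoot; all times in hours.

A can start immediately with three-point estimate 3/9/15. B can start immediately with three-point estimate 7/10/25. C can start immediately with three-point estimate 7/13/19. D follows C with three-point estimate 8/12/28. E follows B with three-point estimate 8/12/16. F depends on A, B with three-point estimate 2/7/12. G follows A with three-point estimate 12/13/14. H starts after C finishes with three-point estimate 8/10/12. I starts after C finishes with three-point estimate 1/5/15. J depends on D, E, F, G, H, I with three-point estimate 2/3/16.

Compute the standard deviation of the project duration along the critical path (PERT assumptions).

4.53 hours

te_A = (3 + 4·9 + 15)/6 = 54/6 = 9; σ²_A = ((15−3)/6)² = 4.000
te_B = (7 + 4·10 + 25)/6 = 72/6 = 12; σ²_B = ((25−7)/6)² = 9.000
te_C = (7 + 4·13 + 19)/6 = 78/6 = 13; σ²_C = ((19−7)/6)² = 4.000
te_D = (8 + 4·12 + 28)/6 = 84/6 = 14; σ²_D = ((28−8)/6)² = 11.111
te_E = (8 + 4·12 + 16)/6 = 72/6 = 12; σ²_E = ((16−8)/6)² = 1.778
te_F = (2 + 4·7 + 12)/6 = 42/6 = 7; σ²_F = ((12−2)/6)² = 2.778
te_G = (12 + 4·13 + 14)/6 = 78/6 = 13; σ²_G = ((14−12)/6)² = 0.111
te_H = (8 + 4·10 + 12)/6 = 60/6 = 10; σ²_H = ((12−8)/6)² = 0.444
te_I = (1 + 4·5 + 15)/6 = 36/6 = 6; σ²_I = ((15−1)/6)² = 5.444
te_J = (2 + 4·3 + 16)/6 = 30/6 = 5; σ²_J = ((16−2)/6)² = 5.444

Forward pass:
ES_A = 0; EF_A = 9
ES_B = 0; EF_B = 12
ES_C = 0; EF_C = 13
ES_D = 13; EF_D = 13+14 = 27
ES_E = 12; EF_E = 12+12 = 24
ES_F = max(EF_A=9, EF_B=12) = 12; EF_F = 12+7 = 19
ES_G = 9; EF_G = 9+13 = 22
ES_H = 13; EF_H = 13+10 = 23
ES_I = 13; EF_I = 13+6 = 19
ES_J = max(EF_D=27, EF_E=24, EF_F=19, EF_G=22, EF_H=23, EF_I=19) = 27; EF_J = 27+5 = 32
Expected project duration μ = 32 hours. Critical path: C → D → J.

Variance along critical path = 4.000 + 11.111 + 5.444 = 20.556
σ = √20.556 = 4.534 hours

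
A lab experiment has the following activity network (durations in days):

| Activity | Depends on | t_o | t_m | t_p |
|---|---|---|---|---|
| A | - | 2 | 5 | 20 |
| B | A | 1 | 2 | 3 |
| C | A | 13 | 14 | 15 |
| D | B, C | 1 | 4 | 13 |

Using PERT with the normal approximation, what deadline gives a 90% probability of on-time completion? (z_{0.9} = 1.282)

30.6 days

te_A = (2 + 4·5 + 20)/6 = 42/6 = 7; σ²_A = ((20−2)/6)² = 9.000
te_B = (1 + 4·2 + 3)/6 = 12/6 = 2; σ²_B = ((3−1)/6)² = 0.111
te_C = (13 + 4·14 + 15)/6 = 84/6 = 14; σ²_C = ((15−13)/6)² = 0.111
te_D = (1 + 4·4 + 13)/6 = 30/6 = 5; σ²_D = ((13−1)/6)² = 4.000

Forward pass:
ES_A = 0; EF_A = 7
ES_B = 7; EF_B = 7+2 = 9
ES_C = 7; EF_C = 7+14 = 21
ES_D = max(EF_B=9, EF_C=21) = 21; EF_D = 21+5 = 26
Expected project duration μ = 26 days. Critical path: A → C → D.

Variance along critical path = 9.000 + 0.111 + 4.000 = 13.111; σ = 3.621 days.
D = μ + z·σ = 26 + 1.282·3.621 = 30.6 days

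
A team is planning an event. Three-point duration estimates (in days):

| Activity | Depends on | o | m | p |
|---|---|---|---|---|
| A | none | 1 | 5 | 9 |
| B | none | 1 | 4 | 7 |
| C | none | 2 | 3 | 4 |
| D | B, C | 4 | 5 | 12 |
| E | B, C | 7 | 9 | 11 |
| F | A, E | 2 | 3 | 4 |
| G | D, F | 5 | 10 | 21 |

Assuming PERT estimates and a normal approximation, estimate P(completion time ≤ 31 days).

0.913

te_A = (1 + 4·5 + 9)/6 = 30/6 = 5; σ²_A = ((9−1)/6)² = 1.778
te_B = (1 + 4·4 + 7)/6 = 24/6 = 4; σ²_B = ((7−1)/6)² = 1.000
te_C = (2 + 4·3 + 4)/6 = 18/6 = 3; σ²_C = ((4−2)/6)² = 0.111
te_D = (4 + 4·5 + 12)/6 = 36/6 = 6; σ²_D = ((12−4)/6)² = 1.778
te_E = (7 + 4·9 + 11)/6 = 54/6 = 9; σ²_E = ((11−7)/6)² = 0.444
te_F = (2 + 4·3 + 4)/6 = 18/6 = 3; σ²_F = ((4−2)/6)² = 0.111
te_G = (5 + 4·10 + 21)/6 = 66/6 = 11; σ²_G = ((21−5)/6)² = 7.111

Forward pass:
ES_A = 0; EF_A = 5
ES_B = 0; EF_B = 4
ES_C = 0; EF_C = 3
ES_D = max(EF_B=4, EF_C=3) = 4; EF_D = 4+6 = 10
ES_E = max(EF_B=4, EF_C=3) = 4; EF_E = 4+9 = 13
ES_F = max(EF_A=5, EF_E=13) = 13; EF_F = 13+3 = 16
ES_G = max(EF_D=10, EF_F=16) = 16; EF_G = 16+11 = 27
Expected project duration μ = 27 days. Critical path: B → E → F → G.

Variance along critical path = 1.000 + 0.444 + 0.111 + 7.111 = 8.667; σ = √8.667 = 2.944 days.
Z = (31 − 27) / 2.944 = 1.359
P(T ≤ 31) = Φ(1.359) ≈ 0.913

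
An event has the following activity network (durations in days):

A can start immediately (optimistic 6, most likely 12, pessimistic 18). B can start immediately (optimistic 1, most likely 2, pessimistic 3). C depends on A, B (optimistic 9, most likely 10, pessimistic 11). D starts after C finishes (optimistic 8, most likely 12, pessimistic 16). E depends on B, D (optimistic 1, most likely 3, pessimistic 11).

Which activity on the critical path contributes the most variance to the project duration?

te_A = (6 + 4·12 + 18)/6 = 72/6 = 12; σ²_A = ((18−6)/6)² = 4.000
te_B = (1 + 4·2 + 3)/6 = 12/6 = 2; σ²_B = ((3−1)/6)² = 0.111
te_C = (9 + 4·10 + 11)/6 = 60/6 = 10; σ²_C = ((11−9)/6)² = 0.111
te_D = (8 + 4·12 + 16)/6 = 72/6 = 12; σ²_D = ((16−8)/6)² = 1.778
te_E = (1 + 4·3 + 11)/6 = 24/6 = 4; σ²_E = ((11−1)/6)² = 2.778

Forward pass:
ES_A = 0; EF_A = 12
ES_B = 0; EF_B = 2
ES_C = max(EF_A=12, EF_B=2) = 12; EF_C = 12+10 = 22
ES_D = 22; EF_D = 22+12 = 34
ES_E = max(EF_B=2, EF_D=34) = 34; EF_E = 34+4 = 38
Expected project duration μ = 38 days. Critical path: A → C → D → E.

Variances on critical path: σ²_A=4.000, σ²_C=0.111, σ²_D=1.778, σ²_E=2.778.
Largest is σ²_A = 4.000.

A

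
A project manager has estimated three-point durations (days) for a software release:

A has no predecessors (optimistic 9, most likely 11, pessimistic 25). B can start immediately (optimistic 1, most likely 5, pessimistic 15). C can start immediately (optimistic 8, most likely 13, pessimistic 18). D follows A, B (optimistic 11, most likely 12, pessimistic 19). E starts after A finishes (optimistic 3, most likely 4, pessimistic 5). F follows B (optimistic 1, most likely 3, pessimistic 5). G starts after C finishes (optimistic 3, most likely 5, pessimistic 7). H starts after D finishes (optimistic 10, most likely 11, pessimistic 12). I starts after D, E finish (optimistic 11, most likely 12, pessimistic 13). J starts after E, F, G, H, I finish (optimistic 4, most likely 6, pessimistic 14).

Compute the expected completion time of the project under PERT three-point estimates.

45 days

te_A = (9 + 4·11 + 25)/6 = 78/6 = 13
te_B = (1 + 4·5 + 15)/6 = 36/6 = 6
te_C = (8 + 4·13 + 18)/6 = 78/6 = 13
te_D = (11 + 4·12 + 19)/6 = 78/6 = 13
te_E = (3 + 4·4 + 5)/6 = 24/6 = 4
te_F = (1 + 4·3 + 5)/6 = 18/6 = 3
te_G = (3 + 4·5 + 7)/6 = 30/6 = 5
te_H = (10 + 4·11 + 12)/6 = 66/6 = 11
te_I = (11 + 4·12 + 13)/6 = 72/6 = 12
te_J = (4 + 4·6 + 14)/6 = 42/6 = 7

Forward pass:
ES_A = 0; EF_A = 13
ES_B = 0; EF_B = 6
ES_C = 0; EF_C = 13
ES_D = max(EF_A=13, EF_B=6) = 13; EF_D = 13+13 = 26
ES_E = 13; EF_E = 13+4 = 17
ES_F = 6; EF_F = 6+3 = 9
ES_G = 13; EF_G = 13+5 = 18
ES_H = 26; EF_H = 26+11 = 37
ES_I = max(EF_D=26, EF_E=17) = 26; EF_I = 26+12 = 38
ES_J = max(EF_E=17, EF_F=9, EF_G=18, EF_H=37, EF_I=38) = 38; EF_J = 38+7 = 45
Expected project duration μ = 45 days. Critical path: A → D → I → J.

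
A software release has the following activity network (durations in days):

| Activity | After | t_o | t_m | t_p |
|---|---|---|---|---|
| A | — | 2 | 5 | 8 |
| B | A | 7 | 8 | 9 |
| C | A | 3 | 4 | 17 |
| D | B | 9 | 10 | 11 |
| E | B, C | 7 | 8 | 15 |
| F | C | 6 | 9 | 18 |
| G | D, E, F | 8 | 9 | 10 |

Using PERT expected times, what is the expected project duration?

te_A = (2 + 4·5 + 8)/6 = 30/6 = 5
te_B = (7 + 4·8 + 9)/6 = 48/6 = 8
te_C = (3 + 4·4 + 17)/6 = 36/6 = 6
te_D = (9 + 4·10 + 11)/6 = 60/6 = 10
te_E = (7 + 4·8 + 15)/6 = 54/6 = 9
te_F = (6 + 4·9 + 18)/6 = 60/6 = 10
te_G = (8 + 4·9 + 10)/6 = 54/6 = 9

Forward pass:
ES_A = 0; EF_A = 5
ES_B = 5; EF_B = 5+8 = 13
ES_C = 5; EF_C = 5+6 = 11
ES_D = 13; EF_D = 13+10 = 23
ES_E = max(EF_B=13, EF_C=11) = 13; EF_E = 13+9 = 22
ES_F = 11; EF_F = 11+10 = 21
ES_G = max(EF_D=23, EF_E=22, EF_F=21) = 23; EF_G = 23+9 = 32
Expected project duration μ = 32 days. Critical path: A → B → D → G.

32 days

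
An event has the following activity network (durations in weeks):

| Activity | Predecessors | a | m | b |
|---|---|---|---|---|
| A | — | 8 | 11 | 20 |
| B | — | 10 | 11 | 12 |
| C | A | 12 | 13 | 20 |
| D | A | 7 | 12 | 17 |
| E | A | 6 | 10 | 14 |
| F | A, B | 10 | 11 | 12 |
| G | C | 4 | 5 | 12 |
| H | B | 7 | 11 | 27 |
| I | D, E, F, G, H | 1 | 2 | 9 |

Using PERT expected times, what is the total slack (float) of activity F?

te_A = (8 + 4·11 + 20)/6 = 72/6 = 12
te_B = (10 + 4·11 + 12)/6 = 66/6 = 11
te_C = (12 + 4·13 + 20)/6 = 84/6 = 14
te_D = (7 + 4·12 + 17)/6 = 72/6 = 12
te_E = (6 + 4·10 + 14)/6 = 60/6 = 10
te_F = (10 + 4·11 + 12)/6 = 66/6 = 11
te_G = (4 + 4·5 + 12)/6 = 36/6 = 6
te_H = (7 + 4·11 + 27)/6 = 78/6 = 13
te_I = (1 + 4·2 + 9)/6 = 18/6 = 3

Forward pass:
ES_A = 0; EF_A = 12
ES_B = 0; EF_B = 11
ES_C = 12; EF_C = 12+14 = 26
ES_D = 12; EF_D = 12+12 = 24
ES_E = 12; EF_E = 12+10 = 22
ES_F = max(EF_A=12, EF_B=11) = 12; EF_F = 12+11 = 23
ES_G = 26; EF_G = 26+6 = 32
ES_H = 11; EF_H = 11+13 = 24
ES_I = max(EF_D=24, EF_E=22, EF_F=23, EF_G=32, EF_H=24) = 32; EF_I = 32+3 = 35
Expected project duration μ = 35 weeks. Critical path: A → C → G → I.

Backward pass:
LF_I = 35; LS_I = 35−3 = 32
LF_H = LS_I = 32; LS_H = 32−13 = 19
LF_G = LS_I = 32; LS_G = 32−6 = 26
LF_F = LS_I = 32; LS_F = 32−11 = 21
LF_E = LS_I = 32; LS_E = 32−10 = 22
LF_D = LS_I = 32; LS_D = 32−12 = 20
LF_C = LS_G = 26; LS_C = 26−14 = 12
LF_B = min(LS_F=21, LS_H=19) = 19; LS_B = 19−11 = 8
LF_A = min(LS_C=12, LS_D=20, LS_E=22, LS_F=21) = 12; LS_A = 12−12 = 0
Slack_F = LS_F − ES_F = 21 − 12 = 9

9 weeks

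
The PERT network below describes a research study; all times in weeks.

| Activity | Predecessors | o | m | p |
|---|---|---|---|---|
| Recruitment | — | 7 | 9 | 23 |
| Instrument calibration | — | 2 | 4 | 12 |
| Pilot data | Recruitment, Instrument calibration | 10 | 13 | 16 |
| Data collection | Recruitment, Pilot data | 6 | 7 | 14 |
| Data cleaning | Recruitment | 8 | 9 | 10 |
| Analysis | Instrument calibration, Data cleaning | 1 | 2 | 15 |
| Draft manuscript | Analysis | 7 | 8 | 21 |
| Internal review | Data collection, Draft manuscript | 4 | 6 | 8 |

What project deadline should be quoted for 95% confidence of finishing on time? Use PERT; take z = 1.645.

te_Recruitment = (7 + 4·9 + 23)/6 = 66/6 = 11; σ²_Recruitment = ((23−7)/6)² = 7.111
te_Instrument calibration = (2 + 4·4 + 12)/6 = 30/6 = 5; σ²_Instrument calibration = ((12−2)/6)² = 2.778
te_Pilot data = (10 + 4·13 + 16)/6 = 78/6 = 13; σ²_Pilot data = ((16−10)/6)² = 1.000
te_Data collection = (6 + 4·7 + 14)/6 = 48/6 = 8; σ²_Data collection = ((14−6)/6)² = 1.778
te_Data cleaning = (8 + 4·9 + 10)/6 = 54/6 = 9; σ²_Data cleaning = ((10−8)/6)² = 0.111
te_Analysis = (1 + 4·2 + 15)/6 = 24/6 = 4; σ²_Analysis = ((15−1)/6)² = 5.444
te_Draft manuscript = (7 + 4·8 + 21)/6 = 60/6 = 10; σ²_Draft manuscript = ((21−7)/6)² = 5.444
te_Internal review = (4 + 4·6 + 8)/6 = 36/6 = 6; σ²_Internal review = ((8−4)/6)² = 0.444

Forward pass:
ES_Recruitment = 0; EF_Recruitment = 11
ES_Instrument calibration = 0; EF_Instrument calibration = 5
ES_Pilot data = max(EF_Recruitment=11, EF_Instrument calibration=5) = 11; EF_Pilot data = 11+13 = 24
ES_Data collection = max(EF_Recruitment=11, EF_Pilot data=24) = 24; EF_Data collection = 24+8 = 32
ES_Data cleaning = 11; EF_Data cleaning = 11+9 = 20
ES_Analysis = max(EF_Instrument calibration=5, EF_Data cleaning=20) = 20; EF_Analysis = 20+4 = 24
ES_Draft manuscript = 24; EF_Draft manuscript = 24+10 = 34
ES_Internal review = max(EF_Data collection=32, EF_Draft manuscript=34) = 34; EF_Internal review = 34+6 = 40
Expected project duration μ = 40 weeks. Critical path: Recruitment → Data cleaning → Analysis → Draft manuscript → Internal review.

Variance along critical path = 7.111 + 0.111 + 5.444 + 5.444 + 0.444 = 18.556; σ = 4.308 weeks.
D = μ + z·σ = 40 + 1.645·4.308 = 47.1 weeks

47.1 weeks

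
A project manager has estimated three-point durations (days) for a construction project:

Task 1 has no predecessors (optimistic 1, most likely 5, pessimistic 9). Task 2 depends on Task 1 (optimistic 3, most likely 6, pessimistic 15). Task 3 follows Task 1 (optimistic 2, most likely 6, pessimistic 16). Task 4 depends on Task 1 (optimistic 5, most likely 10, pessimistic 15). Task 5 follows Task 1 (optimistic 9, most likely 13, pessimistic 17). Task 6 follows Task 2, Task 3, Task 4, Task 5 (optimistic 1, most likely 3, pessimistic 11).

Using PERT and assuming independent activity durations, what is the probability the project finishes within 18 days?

te_Task 1 = (1 + 4·5 + 9)/6 = 30/6 = 5; σ²_Task 1 = ((9−1)/6)² = 1.778
te_Task 2 = (3 + 4·6 + 15)/6 = 42/6 = 7; σ²_Task 2 = ((15−3)/6)² = 4.000
te_Task 3 = (2 + 4·6 + 16)/6 = 42/6 = 7; σ²_Task 3 = ((16−2)/6)² = 5.444
te_Task 4 = (5 + 4·10 + 15)/6 = 60/6 = 10; σ²_Task 4 = ((15−5)/6)² = 2.778
te_Task 5 = (9 + 4·13 + 17)/6 = 78/6 = 13; σ²_Task 5 = ((17−9)/6)² = 1.778
te_Task 6 = (1 + 4·3 + 11)/6 = 24/6 = 4; σ²_Task 6 = ((11−1)/6)² = 2.778

Forward pass:
ES_Task 1 = 0; EF_Task 1 = 5
ES_Task 2 = 5; EF_Task 2 = 5+7 = 12
ES_Task 3 = 5; EF_Task 3 = 5+7 = 12
ES_Task 4 = 5; EF_Task 4 = 5+10 = 15
ES_Task 5 = 5; EF_Task 5 = 5+13 = 18
ES_Task 6 = max(EF_Task 2=12, EF_Task 3=12, EF_Task 4=15, EF_Task 5=18) = 18; EF_Task 6 = 18+4 = 22
Expected project duration μ = 22 days. Critical path: Task 1 → Task 5 → Task 6.

Variance along critical path = 1.778 + 1.778 + 2.778 = 6.333; σ = √6.333 = 2.517 days.
Z = (18 − 22) / 2.517 = -1.589
P(T ≤ 18) = Φ(-1.589) ≈ 0.056

0.056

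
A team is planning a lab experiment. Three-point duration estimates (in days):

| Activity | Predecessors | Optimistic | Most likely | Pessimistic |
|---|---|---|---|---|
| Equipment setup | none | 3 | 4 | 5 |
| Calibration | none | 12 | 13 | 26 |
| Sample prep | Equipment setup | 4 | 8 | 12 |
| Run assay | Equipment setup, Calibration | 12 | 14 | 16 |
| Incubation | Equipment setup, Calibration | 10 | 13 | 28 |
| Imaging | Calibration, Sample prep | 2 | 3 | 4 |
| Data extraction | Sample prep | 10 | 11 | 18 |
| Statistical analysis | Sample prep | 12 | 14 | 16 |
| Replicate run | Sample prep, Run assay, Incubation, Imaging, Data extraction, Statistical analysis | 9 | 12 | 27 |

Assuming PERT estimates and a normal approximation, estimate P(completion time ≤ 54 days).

0.981

te_Equipment setup = (3 + 4·4 + 5)/6 = 24/6 = 4; σ²_Equipment setup = ((5−3)/6)² = 0.111
te_Calibration = (12 + 4·13 + 26)/6 = 90/6 = 15; σ²_Calibration = ((26−12)/6)² = 5.444
te_Sample prep = (4 + 4·8 + 12)/6 = 48/6 = 8; σ²_Sample prep = ((12−4)/6)² = 1.778
te_Run assay = (12 + 4·14 + 16)/6 = 84/6 = 14; σ²_Run assay = ((16−12)/6)² = 0.444
te_Incubation = (10 + 4·13 + 28)/6 = 90/6 = 15; σ²_Incubation = ((28−10)/6)² = 9.000
te_Imaging = (2 + 4·3 + 4)/6 = 18/6 = 3; σ²_Imaging = ((4−2)/6)² = 0.111
te_Data extraction = (10 + 4·11 + 18)/6 = 72/6 = 12; σ²_Data extraction = ((18−10)/6)² = 1.778
te_Statistical analysis = (12 + 4·14 + 16)/6 = 84/6 = 14; σ²_Statistical analysis = ((16−12)/6)² = 0.444
te_Replicate run = (9 + 4·12 + 27)/6 = 84/6 = 14; σ²_Replicate run = ((27−9)/6)² = 9.000

Forward pass:
ES_Equipment setup = 0; EF_Equipment setup = 4
ES_Calibration = 0; EF_Calibration = 15
ES_Sample prep = 4; EF_Sample prep = 4+8 = 12
ES_Run assay = max(EF_Equipment setup=4, EF_Calibration=15) = 15; EF_Run assay = 15+14 = 29
ES_Incubation = max(EF_Equipment setup=4, EF_Calibration=15) = 15; EF_Incubation = 15+15 = 30
ES_Imaging = max(EF_Calibration=15, EF_Sample prep=12) = 15; EF_Imaging = 15+3 = 18
ES_Data extraction = 12; EF_Data extraction = 12+12 = 24
ES_Statistical analysis = 12; EF_Statistical analysis = 12+14 = 26
ES_Replicate run = max(EF_Sample prep=12, EF_Run assay=29, EF_Incubation=30, EF_Imaging=18, EF_Data extraction=24, EF_Statistical analysis=26) = 30; EF_Replicate run = 30+14 = 44
Expected project duration μ = 44 days. Critical path: Calibration → Incubation → Replicate run.

Variance along critical path = 5.444 + 9.000 + 9.000 = 23.444; σ = √23.444 = 4.842 days.
Z = (54 − 44) / 4.842 = 2.065
P(T ≤ 54) = Φ(2.065) ≈ 0.981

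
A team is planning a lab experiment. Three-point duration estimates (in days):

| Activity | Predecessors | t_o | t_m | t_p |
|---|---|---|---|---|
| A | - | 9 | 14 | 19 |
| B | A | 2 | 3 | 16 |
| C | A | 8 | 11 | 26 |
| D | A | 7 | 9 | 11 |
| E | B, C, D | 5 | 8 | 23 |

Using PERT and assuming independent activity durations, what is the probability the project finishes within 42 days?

0.864

te_A = (9 + 4·14 + 19)/6 = 84/6 = 14; σ²_A = ((19−9)/6)² = 2.778
te_B = (2 + 4·3 + 16)/6 = 30/6 = 5; σ²_B = ((16−2)/6)² = 5.444
te_C = (8 + 4·11 + 26)/6 = 78/6 = 13; σ²_C = ((26−8)/6)² = 9.000
te_D = (7 + 4·9 + 11)/6 = 54/6 = 9; σ²_D = ((11−7)/6)² = 0.444
te_E = (5 + 4·8 + 23)/6 = 60/6 = 10; σ²_E = ((23−5)/6)² = 9.000

Forward pass:
ES_A = 0; EF_A = 14
ES_B = 14; EF_B = 14+5 = 19
ES_C = 14; EF_C = 14+13 = 27
ES_D = 14; EF_D = 14+9 = 23
ES_E = max(EF_B=19, EF_C=27, EF_D=23) = 27; EF_E = 27+10 = 37
Expected project duration μ = 37 days. Critical path: A → C → E.

Variance along critical path = 2.778 + 9.000 + 9.000 = 20.778; σ = √20.778 = 4.558 days.
Z = (42 − 37) / 4.558 = 1.097
P(T ≤ 42) = Φ(1.097) ≈ 0.864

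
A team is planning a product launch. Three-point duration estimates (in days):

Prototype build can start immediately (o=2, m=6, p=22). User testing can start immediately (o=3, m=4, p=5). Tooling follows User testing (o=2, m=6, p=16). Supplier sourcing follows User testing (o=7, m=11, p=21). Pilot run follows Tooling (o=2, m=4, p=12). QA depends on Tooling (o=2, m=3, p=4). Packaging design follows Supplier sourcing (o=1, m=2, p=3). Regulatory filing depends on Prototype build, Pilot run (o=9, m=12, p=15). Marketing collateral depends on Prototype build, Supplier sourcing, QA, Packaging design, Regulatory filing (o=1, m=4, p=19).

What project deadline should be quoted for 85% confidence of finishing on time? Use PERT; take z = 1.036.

te_Prototype build = (2 + 4·6 + 22)/6 = 48/6 = 8; σ²_Prototype build = ((22−2)/6)² = 11.111
te_User testing = (3 + 4·4 + 5)/6 = 24/6 = 4; σ²_User testing = ((5−3)/6)² = 0.111
te_Tooling = (2 + 4·6 + 16)/6 = 42/6 = 7; σ²_Tooling = ((16−2)/6)² = 5.444
te_Supplier sourcing = (7 + 4·11 + 21)/6 = 72/6 = 12; σ²_Supplier sourcing = ((21−7)/6)² = 5.444
te_Pilot run = (2 + 4·4 + 12)/6 = 30/6 = 5; σ²_Pilot run = ((12−2)/6)² = 2.778
te_QA = (2 + 4·3 + 4)/6 = 18/6 = 3; σ²_QA = ((4−2)/6)² = 0.111
te_Packaging design = (1 + 4·2 + 3)/6 = 12/6 = 2; σ²_Packaging design = ((3−1)/6)² = 0.111
te_Regulatory filing = (9 + 4·12 + 15)/6 = 72/6 = 12; σ²_Regulatory filing = ((15−9)/6)² = 1.000
te_Marketing collateral = (1 + 4·4 + 19)/6 = 36/6 = 6; σ²_Marketing collateral = ((19−1)/6)² = 9.000

Forward pass:
ES_Prototype build = 0; EF_Prototype build = 8
ES_User testing = 0; EF_User testing = 4
ES_Tooling = 4; EF_Tooling = 4+7 = 11
ES_Supplier sourcing = 4; EF_Supplier sourcing = 4+12 = 16
ES_Pilot run = 11; EF_Pilot run = 11+5 = 16
ES_QA = 11; EF_QA = 11+3 = 14
ES_Packaging design = 16; EF_Packaging design = 16+2 = 18
ES_Regulatory filing = max(EF_Prototype build=8, EF_Pilot run=16) = 16; EF_Regulatory filing = 16+12 = 28
ES_Marketing collateral = max(EF_Prototype build=8, EF_Supplier sourcing=16, EF_QA=14, EF_Packaging design=18, EF_Regulatory filing=28) = 28; EF_Marketing collateral = 28+6 = 34
Expected project duration μ = 34 days. Critical path: User testing → Tooling → Pilot run → Regulatory filing → Marketing collateral.

Variance along critical path = 0.111 + 5.444 + 2.778 + 1.000 + 9.000 = 18.333; σ = 4.282 days.
D = μ + z·σ = 34 + 1.036·4.282 = 38.4 days

38.4 days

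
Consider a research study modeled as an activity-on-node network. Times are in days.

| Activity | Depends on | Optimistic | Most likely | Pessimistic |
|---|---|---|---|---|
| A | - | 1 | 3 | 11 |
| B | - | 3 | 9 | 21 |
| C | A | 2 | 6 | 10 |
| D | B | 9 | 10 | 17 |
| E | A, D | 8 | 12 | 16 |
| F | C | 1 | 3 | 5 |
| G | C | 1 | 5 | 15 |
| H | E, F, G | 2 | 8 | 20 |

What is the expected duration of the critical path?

te_A = (1 + 4·3 + 11)/6 = 24/6 = 4
te_B = (3 + 4·9 + 21)/6 = 60/6 = 10
te_C = (2 + 4·6 + 10)/6 = 36/6 = 6
te_D = (9 + 4·10 + 17)/6 = 66/6 = 11
te_E = (8 + 4·12 + 16)/6 = 72/6 = 12
te_F = (1 + 4·3 + 5)/6 = 18/6 = 3
te_G = (1 + 4·5 + 15)/6 = 36/6 = 6
te_H = (2 + 4·8 + 20)/6 = 54/6 = 9

Forward pass:
ES_A = 0; EF_A = 4
ES_B = 0; EF_B = 10
ES_C = 4; EF_C = 4+6 = 10
ES_D = 10; EF_D = 10+11 = 21
ES_E = max(EF_A=4, EF_D=21) = 21; EF_E = 21+12 = 33
ES_F = 10; EF_F = 10+3 = 13
ES_G = 10; EF_G = 10+6 = 16
ES_H = max(EF_E=33, EF_F=13, EF_G=16) = 33; EF_H = 33+9 = 42
Expected project duration μ = 42 days. Critical path: B → D → E → H.

42 days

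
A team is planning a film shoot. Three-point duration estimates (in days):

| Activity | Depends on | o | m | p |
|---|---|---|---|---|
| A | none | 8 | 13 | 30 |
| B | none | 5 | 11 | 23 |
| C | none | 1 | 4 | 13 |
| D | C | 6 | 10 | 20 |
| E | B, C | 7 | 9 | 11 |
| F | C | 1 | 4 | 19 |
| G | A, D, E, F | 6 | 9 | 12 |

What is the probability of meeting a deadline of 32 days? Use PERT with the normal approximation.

0.732

te_A = (8 + 4·13 + 30)/6 = 90/6 = 15; σ²_A = ((30−8)/6)² = 13.444
te_B = (5 + 4·11 + 23)/6 = 72/6 = 12; σ²_B = ((23−5)/6)² = 9.000
te_C = (1 + 4·4 + 13)/6 = 30/6 = 5; σ²_C = ((13−1)/6)² = 4.000
te_D = (6 + 4·10 + 20)/6 = 66/6 = 11; σ²_D = ((20−6)/6)² = 5.444
te_E = (7 + 4·9 + 11)/6 = 54/6 = 9; σ²_E = ((11−7)/6)² = 0.444
te_F = (1 + 4·4 + 19)/6 = 36/6 = 6; σ²_F = ((19−1)/6)² = 9.000
te_G = (6 + 4·9 + 12)/6 = 54/6 = 9; σ²_G = ((12−6)/6)² = 1.000

Forward pass:
ES_A = 0; EF_A = 15
ES_B = 0; EF_B = 12
ES_C = 0; EF_C = 5
ES_D = 5; EF_D = 5+11 = 16
ES_E = max(EF_B=12, EF_C=5) = 12; EF_E = 12+9 = 21
ES_F = 5; EF_F = 5+6 = 11
ES_G = max(EF_A=15, EF_D=16, EF_E=21, EF_F=11) = 21; EF_G = 21+9 = 30
Expected project duration μ = 30 days. Critical path: B → E → G.

Variance along critical path = 9.000 + 0.444 + 1.000 = 10.444; σ = √10.444 = 3.232 days.
Z = (32 − 30) / 3.232 = 0.619
P(T ≤ 32) = Φ(0.619) ≈ 0.732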